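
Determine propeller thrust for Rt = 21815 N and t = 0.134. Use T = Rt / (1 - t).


Formula: T = Rt / (1 - t)
Step 1 — (1 - t) = 1 - 0.134 = 0.866
Step 2 — T = 21815 / 0.866 ≈ 25191 N (5 s.f.)

25191 N


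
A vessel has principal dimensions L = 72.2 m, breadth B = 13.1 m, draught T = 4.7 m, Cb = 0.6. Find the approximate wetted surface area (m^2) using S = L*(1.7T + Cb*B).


Formula: S = 1.7*L*T + V/T with V = Cb*L*B*T, i.e. S = L * (1.7*T + Cb*B)
Step 1 — 1.7*T = 1.7 * 4.7 = 7.99 m
Step 2 — Cb*B = 0.6 * 13.1 = 7.86 m
Step 3 — 1.7*T + Cb*B = 7.99 + 7.86 = 15.85 m
Step 4 — S = 72.2 * 15.85 ≈ 1144.4 m^2 (5 s.f.)

1144.4 m^2


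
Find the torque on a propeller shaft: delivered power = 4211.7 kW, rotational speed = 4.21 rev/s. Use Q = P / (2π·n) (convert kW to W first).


Formula: Q = P_W / (2 * pi * n)
Step 1 — P_W = 4211.7 kW * 1000 = 4211700.0 W
Step 2 — 2 * pi * n = 2 * pi * 4.21 = 26.45221
Step 3 — Q = 4211700.0 / 26.45221 ≈ 159220 N·m (5 s.f.)

159220 N·m


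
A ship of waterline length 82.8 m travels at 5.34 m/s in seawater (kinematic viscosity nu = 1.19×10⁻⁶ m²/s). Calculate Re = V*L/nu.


Formula: Re = V * L / nu
Step 1 — V * L = 5.34 * 82.8 = 442.152 m^2/s
Step 2 — Re = 442.152 / 1.19e-6 = 3.72e+08

3.72e+08


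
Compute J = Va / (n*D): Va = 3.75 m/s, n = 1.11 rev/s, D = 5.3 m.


Formula: J = Va / (n * D)
Step 1 — n * D = 1.11 * 5.3 = 5.883
Step 2 — J = 3.75 / 5.883 ≈ 0.63743 (5 s.f.)

0.63743


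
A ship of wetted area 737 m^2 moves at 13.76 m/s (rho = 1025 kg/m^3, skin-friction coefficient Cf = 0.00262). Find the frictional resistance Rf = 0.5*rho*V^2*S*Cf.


Formula: Rf = 0.5 * rho * V^2 * S * Cf
Step 1 — V^2 = 13.76^2 = 189.3376
Step 2 — 0.5 * rho * V^2 = 0.5 * 1025 * 189.3376 = 97035.52
Step 3 — Rf = 97035.52 * 737 * 0.00262 ≈ 187370 N (5 s.f.)

187370 N


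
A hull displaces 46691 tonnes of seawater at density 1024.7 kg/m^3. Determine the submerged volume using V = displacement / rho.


Formula: V = mass / rho
Step 1 — convert tonnes to kg: 46691 t * 1000 = 46691000 kg
Step 2 — V = 46691000 / 1024.7 ≈ 45566 m^3 (5 s.f.)

45566 m^3


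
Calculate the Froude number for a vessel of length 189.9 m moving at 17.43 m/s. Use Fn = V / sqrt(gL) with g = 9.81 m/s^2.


Formula: Fn = V / sqrt(g * L)
Step 1 — g * L = 9.81 * 189.9 = 1862.919
Step 2 — sqrt(g * L) = sqrt(1862.919) = 43.161545
Step 3 — Fn = 17.43 / 43.161545 ≈ 0.40383 (5 s.f.)

0.40383


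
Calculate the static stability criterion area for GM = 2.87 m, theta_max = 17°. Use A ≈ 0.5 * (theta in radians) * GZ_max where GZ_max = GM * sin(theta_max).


Formula: GZ_max = GM * sin(theta); Area = 0.5 * theta_rad * GZ_max
Step 1 — GZ_max = 2.87 * sin(17°) = 2.87 * 0.292372 = 0.839108 m
Step 2 — theta_rad = 17 * pi/180 = 0.296706 rad
Step 3 — Area = 0.5 * 0.296706 * 0.839108 ≈ 0.12448 m·rad (5 s.f.)

0.12448 m·rad


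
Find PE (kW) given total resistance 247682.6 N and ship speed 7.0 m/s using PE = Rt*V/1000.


Formula: PE = Rt * V / 1000 (kW)
Step 1 — PE (W) = 247682.6 * 7.0 = 1733778.2 W
Step 2 — PE (kW) = 1733778.2 / 1000 ≈ 1733.8 kW (5 s.f.)

1733.8 kW


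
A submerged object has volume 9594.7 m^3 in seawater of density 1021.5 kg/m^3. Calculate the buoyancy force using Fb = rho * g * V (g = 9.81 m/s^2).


Formula: Fb = rho * g * V
Substituting: Fb = 1021.5 * 9.81 * 9594.7
Intermediate: 1021.5 * 9.81 = 10020.915
Result: Fb = 10020.915 * 9594.7 ≈ 96148000 N (5 s.f.)

96148000 N


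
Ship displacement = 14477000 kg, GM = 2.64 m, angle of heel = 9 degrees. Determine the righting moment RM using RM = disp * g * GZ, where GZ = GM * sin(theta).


Formula: GZ = GM * sin(theta); RM = disp * g * GZ
Step 1 — GZ = 2.64 * sin(9°) = 2.64 * 0.156434 = 0.412986 m
Step 2 — RM = 14477000 * 9.81 * 0.412986 ≈ 58652000 N·m (5 s.f.)

58652000 N·m


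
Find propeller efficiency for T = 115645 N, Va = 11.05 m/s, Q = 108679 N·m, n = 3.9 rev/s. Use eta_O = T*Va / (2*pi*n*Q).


Formula: eta = T * Va / (2 * pi * n * Q)
Step 1 — numerator = T * Va = 115645 * 11.05 = 1277877.25
Step 2 — 2 * pi * n = 2 * pi * 3.9 = 24.504423
Step 3 — denominator = 24.504423 * 108679 = 2663116.19
Step 4 — eta = 1277877.25 / 2663116.19 ≈ 0.47984 (5 s.f.)

0.47984


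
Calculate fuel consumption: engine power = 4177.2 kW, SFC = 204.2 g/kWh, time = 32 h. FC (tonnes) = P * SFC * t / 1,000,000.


Formula: FC (tonnes) = P * SFC * t / 1,000,000
Step 1 — P * SFC * t = 4177.2 * 204.2 * 32 = 27295495.68 g
Step 2 — FC (tonnes) = 27295495.68 / 1,000,000 ≈ 27.295 tonnes (5 s.f.)

27.295 tonnes


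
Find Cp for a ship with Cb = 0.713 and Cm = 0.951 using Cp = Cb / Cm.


Formula: Cp = Cb / Cm
Substituting: Cp = 0.713 / 0.951
Result: Cp ≈ 0.74974 (5 s.f.)

0.74974


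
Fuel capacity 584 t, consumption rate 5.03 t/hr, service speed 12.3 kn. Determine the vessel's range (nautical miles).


Formula: endurance = fuel / rate; range = endurance * speed
Step 1 — endurance = 584 / 5.03 = 116.1034 hours
Step 2 — range = 116.1034 * 12.3 ≈ 1428.1 nautical miles (5 s.f.)

1428.1 NM


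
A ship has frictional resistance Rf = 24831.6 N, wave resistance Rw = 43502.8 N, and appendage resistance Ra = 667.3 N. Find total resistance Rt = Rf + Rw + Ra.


Formula: Rt = Rf + Rw + Ra
Substituting: Rt = 24831.6 + 43502.8 + 667.3
Result: Rt = 69001.7 N

69001.7 N


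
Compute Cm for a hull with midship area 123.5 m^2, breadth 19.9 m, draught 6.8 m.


Formula: Cm = Am / (B * T)
Step 1 — B * T = 19.9 * 6.8 = 135.32 m^2
Step 2 — Cm = 123.5 / 135.32 ≈ 0.91265 (5 s.f.)

0.91265


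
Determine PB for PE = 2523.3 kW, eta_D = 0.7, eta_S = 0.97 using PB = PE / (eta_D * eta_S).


Formula: PB = PE / (eta_D * eta_S)
Step 1 — combined efficiency = eta_D * eta_S = 0.7 * 0.97 = 0.679
Step 2 — PB = 2523.3 / 0.679 ≈ 3716.2 kW (5 s.f.)

3716.2 kW


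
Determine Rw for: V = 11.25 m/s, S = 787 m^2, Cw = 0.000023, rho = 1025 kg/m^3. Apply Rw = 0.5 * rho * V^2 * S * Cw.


Formula: Rw = 0.5 * rho * V^2 * S * Cw
Step 1 — V^2 = 11.25^2 = 126.5625
Step 2 — 0.5 * rho * V^2 = 0.5 * 1025 * 126.5625 = 64863.28125
Step 3 — Rw = 64863.28125 * 787 * 0.000023 ≈ 1174.1 N (5 s.f.)

1174.1 N


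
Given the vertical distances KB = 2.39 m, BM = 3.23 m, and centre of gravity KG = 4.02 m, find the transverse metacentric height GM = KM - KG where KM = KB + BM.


Formula: GM = KB + BM - KG
Step 1 — KM = KB + BM = 2.39 + 3.23 = 5.62 m
Step 2 — GM = KM - KG = 5.62 - 4.02 = 1.6 m

1.6 m


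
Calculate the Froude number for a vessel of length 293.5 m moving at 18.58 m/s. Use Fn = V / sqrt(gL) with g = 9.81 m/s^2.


Formula: Fn = V / sqrt(g * L)
Step 1 — g * L = 9.81 * 293.5 = 2879.235
Step 2 — sqrt(g * L) = sqrt(2879.235) = 53.658504
Step 3 — Fn = 18.58 / 53.658504 ≈ 0.34626 (5 s.f.)

0.34626


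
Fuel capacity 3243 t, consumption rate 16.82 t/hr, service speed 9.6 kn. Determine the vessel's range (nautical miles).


Formula: endurance = fuel / rate; range = endurance * speed
Step 1 — endurance = 3243 / 16.82 = 192.8062 hours
Step 2 — range = 192.8062 * 9.6 ≈ 1850.9 nautical miles (5 s.f.)

1850.9 NM


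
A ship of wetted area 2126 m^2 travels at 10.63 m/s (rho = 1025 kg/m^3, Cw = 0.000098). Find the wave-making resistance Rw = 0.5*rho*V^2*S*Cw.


Formula: Rw = 0.5 * rho * V^2 * S * Cw
Step 1 — V^2 = 10.63^2 = 112.9969
Step 2 — 0.5 * rho * V^2 = 0.5 * 1025 * 112.9969 = 57910.91125
Step 3 — Rw = 57910.91125 * 2126 * 0.000098 ≈ 12066 N (5 s.f.)

12066 N


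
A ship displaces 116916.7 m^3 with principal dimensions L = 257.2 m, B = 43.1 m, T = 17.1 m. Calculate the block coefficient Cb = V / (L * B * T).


Formula: Cb = V / (L * B * T)
Step 1 — L * B * T = 257.2 * 43.1 * 17.1 = 189558.972 m^3
Step 2 — Cb = 116916.7 / 189558.972 ≈ 0.61678 (5 s.f.)

0.61678


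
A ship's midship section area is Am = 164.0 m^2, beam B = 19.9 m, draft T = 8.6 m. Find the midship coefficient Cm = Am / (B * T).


Formula: Cm = Am / (B * T)
Step 1 — B * T = 19.9 * 8.6 = 171.14 m^2
Step 2 — Cm = 164.0 / 171.14 ≈ 0.95828 (5 s.f.)

0.95828


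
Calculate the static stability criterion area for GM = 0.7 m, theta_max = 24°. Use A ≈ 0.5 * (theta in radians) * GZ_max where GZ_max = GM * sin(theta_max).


Formula: GZ_max = GM * sin(theta); Area = 0.5 * theta_rad * GZ_max
Step 1 — GZ_max = 0.7 * sin(24°) = 0.7 * 0.406737 = 0.284716 m
Step 2 — theta_rad = 24 * pi/180 = 0.418879 rad
Step 3 — Area = 0.5 * 0.418879 * 0.284716 ≈ 0.059631 m·rad (5 s.f.)

0.059631 m·rad


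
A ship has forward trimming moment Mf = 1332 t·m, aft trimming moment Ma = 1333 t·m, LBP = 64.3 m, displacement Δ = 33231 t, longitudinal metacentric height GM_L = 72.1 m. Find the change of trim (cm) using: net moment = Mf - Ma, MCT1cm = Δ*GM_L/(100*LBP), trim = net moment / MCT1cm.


Formula: net trimming moment = Mf - Ma; MCT1cm = Δ*GM_L/(100*LBP); trim = net moment / MCT1cm
Step 1 — net trimming moment = 1332 - 1333 = -1 t·m
Step 2 — MCT1cm = 33231 * 72.1 / (100 * 64.3) = 372.6213 t·m/cm
Step 3 — trim = -1 / 372.6213 ≈ -0.0026837 cm (5 s.f.)

-0.0026837 cm


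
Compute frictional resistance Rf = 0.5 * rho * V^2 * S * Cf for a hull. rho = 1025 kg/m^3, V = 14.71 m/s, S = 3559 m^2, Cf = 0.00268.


Formula: Rf = 0.5 * rho * V^2 * S * Cf
Step 1 — V^2 = 14.71^2 = 216.3841
Step 2 — 0.5 * rho * V^2 = 0.5 * 1025 * 216.3841 = 110896.85125
Step 3 — Rf = 110896.85125 * 3559 * 0.00268 ≈ 1057700 N (5 s.f.)

1057700 N


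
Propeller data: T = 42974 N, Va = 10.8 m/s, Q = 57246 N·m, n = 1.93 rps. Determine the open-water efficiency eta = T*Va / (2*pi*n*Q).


Formula: eta = T * Va / (2 * pi * n * Q)
Step 1 — numerator = T * Va = 42974 * 10.8 = 464119.2
Step 2 — 2 * pi * n = 2 * pi * 1.93 = 12.126548
Step 3 — denominator = 12.126548 * 57246 = 694196.37
Step 4 — eta = 464119.2 / 694196.37 ≈ 0.66857 (5 s.f.)

0.66857


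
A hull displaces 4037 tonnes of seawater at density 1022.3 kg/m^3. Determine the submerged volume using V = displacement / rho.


Formula: V = mass / rho
Step 1 — convert tonnes to kg: 4037 t * 1000 = 4037000 kg
Step 2 — V = 4037000 / 1022.3 ≈ 3948.9 m^3 (5 s.f.)

3948.9 m^3


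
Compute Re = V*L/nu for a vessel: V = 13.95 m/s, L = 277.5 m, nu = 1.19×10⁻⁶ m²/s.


Formula: Re = V * L / nu
Step 1 — V * L = 13.95 * 277.5 = 3871.125 m^2/s
Step 2 — Re = 3871.125 / 1.19e-6 = 3.25e+09

3.25e+09


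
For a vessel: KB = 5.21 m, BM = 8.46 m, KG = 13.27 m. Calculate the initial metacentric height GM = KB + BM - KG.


Formula: GM = KB + BM - KG
Step 1 — KM = KB + BM = 5.21 + 8.46 = 13.67 m
Step 2 — GM = KM - KG = 13.67 - 13.27 = 0.4 m

0.4 m


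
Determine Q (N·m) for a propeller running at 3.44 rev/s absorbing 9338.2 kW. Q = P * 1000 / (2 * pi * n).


Formula: Q = P_W / (2 * pi * n)
Step 1 — P_W = 9338.2 kW * 1000 = 9338200.0 W
Step 2 — 2 * pi * n = 2 * pi * 3.44 = 21.614157
Step 3 — Q = 9338200.0 / 21.614157 ≈ 432040 N·m (5 s.f.)

432040 N·m


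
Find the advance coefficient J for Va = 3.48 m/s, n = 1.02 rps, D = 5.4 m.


Formula: J = Va / (n * D)
Step 1 — n * D = 1.02 * 5.4 = 5.508
Step 2 — J = 3.48 / 5.508 ≈ 0.63181 (5 s.f.)

0.63181


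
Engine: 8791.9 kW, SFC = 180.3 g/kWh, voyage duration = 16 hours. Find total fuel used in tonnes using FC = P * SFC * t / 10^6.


Formula: FC (tonnes) = P * SFC * t / 1,000,000
Step 1 — P * SFC * t = 8791.9 * 180.3 * 16 = 25362873.12 g
Step 2 — FC (tonnes) = 25362873.12 / 1,000,000 ≈ 25.363 tonnes (5 s.f.)

25.363 tonnes


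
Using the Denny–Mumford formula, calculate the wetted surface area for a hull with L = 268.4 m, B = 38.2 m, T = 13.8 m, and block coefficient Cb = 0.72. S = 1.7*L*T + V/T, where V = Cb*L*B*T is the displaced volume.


Formula: S = 1.7*L*T + V/T with V = Cb*L*B*T, i.e. S = L * (1.7*T + Cb*B)
Step 1 — 1.7*T = 1.7 * 13.8 = 23.46 m
Step 2 — Cb*B = 0.72 * 38.2 = 27.504 m
Step 3 — 1.7*T + Cb*B = 23.46 + 27.504 = 50.964 m
Step 4 — S = 268.4 * 50.964 ≈ 13679 m^2 (5 s.f.)

13679 m^2


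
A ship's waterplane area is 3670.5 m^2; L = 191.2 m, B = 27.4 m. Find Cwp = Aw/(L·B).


Formula: Cwp = Aw / (L * B)
Step 1 — L * B = 191.2 * 27.4 = 5238.88 m^2
Step 2 — Cwp = 3670.5 / 5238.88 ≈ 0.70063 (5 s.f.)

0.70063


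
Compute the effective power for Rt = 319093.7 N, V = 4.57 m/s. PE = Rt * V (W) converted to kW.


Formula: PE = Rt * V / 1000 (kW)
Step 1 — PE (W) = 319093.7 * 4.57 = 1458258.209 W
Step 2 — PE (kW) = 1458258.209 / 1000 ≈ 1458.3 kW (5 s.f.)

1458.3 kW


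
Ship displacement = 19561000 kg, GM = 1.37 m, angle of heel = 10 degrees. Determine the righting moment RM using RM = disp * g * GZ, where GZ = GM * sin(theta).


Formula: GZ = GM * sin(theta); RM = disp * g * GZ
Step 1 — GZ = 1.37 * sin(10°) = 1.37 * 0.173648 = 0.237898 m
Step 2 — RM = 19561000 * 9.81 * 0.237898 ≈ 45651000 N·m (5 s.f.)

45651000 N·m


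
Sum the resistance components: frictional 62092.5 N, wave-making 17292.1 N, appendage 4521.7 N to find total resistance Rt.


Formula: Rt = Rf + Rw + Ra
Substituting: Rt = 62092.5 + 17292.1 + 4521.7
Result: Rt = 83906.3 N

83906.3 N


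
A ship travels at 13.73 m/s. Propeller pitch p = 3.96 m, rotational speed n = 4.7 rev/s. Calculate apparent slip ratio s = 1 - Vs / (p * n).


Formula: s = 1 - Vs / (p * n)
Step 1 — p * n = 3.96 * 4.7 = 18.612
Step 2 — Vs / (p*n) = 13.73 / 18.612 = 0.737696 (6 d.p.)
Step 3 — s = 1 - 0.737696 = 0.262304

0.262304


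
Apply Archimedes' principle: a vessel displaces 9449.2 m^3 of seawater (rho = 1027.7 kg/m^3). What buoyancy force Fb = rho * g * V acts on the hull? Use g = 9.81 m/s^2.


Formula: Fb = rho * g * V
Substituting: Fb = 1027.7 * 9.81 * 9449.2
Intermediate: 1027.7 * 9.81 = 10081.737
Result: Fb = 10081.737 * 9449.2 ≈ 95264000 N (5 s.f.)

95264000 N


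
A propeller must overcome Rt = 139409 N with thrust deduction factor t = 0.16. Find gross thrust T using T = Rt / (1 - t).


Formula: T = Rt / (1 - t)
Step 1 — (1 - t) = 1 - 0.16 = 0.84
Step 2 — T = 139409 / 0.84 ≈ 165960 N (5 s.f.)

165960 N


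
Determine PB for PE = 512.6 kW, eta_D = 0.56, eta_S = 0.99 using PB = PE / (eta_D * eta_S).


Formula: PB = PE / (eta_D * eta_S)
Step 1 — combined efficiency = eta_D * eta_S = 0.56 * 0.99 = 0.5544
Step 2 — PB = 512.6 / 0.5544 ≈ 924.60 kW (5 s.f.)

924.60 kW


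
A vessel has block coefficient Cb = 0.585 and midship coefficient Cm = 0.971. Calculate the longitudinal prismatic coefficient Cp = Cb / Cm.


Formula: Cp = Cb / Cm
Substituting: Cp = 0.585 / 0.971
Result: Cp ≈ 0.60247 (5 s.f.)

0.60247


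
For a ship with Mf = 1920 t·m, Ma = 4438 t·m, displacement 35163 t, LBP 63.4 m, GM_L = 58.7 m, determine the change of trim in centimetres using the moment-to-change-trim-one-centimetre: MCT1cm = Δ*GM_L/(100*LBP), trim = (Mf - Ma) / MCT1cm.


Formula: net trimming moment = Mf - Ma; MCT1cm = Δ*GM_L/(100*LBP); trim = net moment / MCT1cm
Step 1 — net trimming moment = 1920 - 4438 = -2518 t·m
Step 2 — MCT1cm = 35163 * 58.7 / (100 * 63.4) = 325.5628 t·m/cm
Step 3 — trim = -2518 / 325.5628 ≈ -7.7343 cm (5 s.f.)

-7.7343 cm


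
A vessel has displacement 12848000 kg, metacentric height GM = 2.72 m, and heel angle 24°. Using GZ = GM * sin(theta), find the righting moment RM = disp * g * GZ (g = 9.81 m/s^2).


Formula: GZ = GM * sin(theta); RM = disp * g * GZ
Step 1 — GZ = 2.72 * sin(24°) = 2.72 * 0.406737 = 1.106325 m
Step 2 — RM = 12848000 * 9.81 * 1.106325 ≈ 139440000 N·m (5 s.f.)

139440000 N·m


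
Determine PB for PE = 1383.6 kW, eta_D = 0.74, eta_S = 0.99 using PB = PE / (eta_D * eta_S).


Formula: PB = PE / (eta_D * eta_S)
Step 1 — combined efficiency = eta_D * eta_S = 0.74 * 0.99 = 0.7326
Step 2 — PB = 1383.6 / 0.7326 ≈ 1888.6 kW (5 s.f.)

1888.6 kW


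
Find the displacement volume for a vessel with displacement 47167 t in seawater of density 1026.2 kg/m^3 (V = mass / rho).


Formula: V = mass / rho
Step 1 — convert tonnes to kg: 47167 t * 1000 = 47167000 kg
Step 2 — V = 47167000 / 1026.2 ≈ 45963 m^3 (5 s.f.)

45963 m^3


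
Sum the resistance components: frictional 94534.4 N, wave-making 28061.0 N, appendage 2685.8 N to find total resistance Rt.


Formula: Rt = Rf + Rw + Ra
Substituting: Rt = 94534.4 + 28061.0 + 2685.8
Result: Rt = 125281.2 N

125281.2 N


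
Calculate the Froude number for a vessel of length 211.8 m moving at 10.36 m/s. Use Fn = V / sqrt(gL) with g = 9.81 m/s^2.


Formula: Fn = V / sqrt(g * L)
Step 1 — g * L = 9.81 * 211.8 = 2077.758
Step 2 — sqrt(g * L) = sqrt(2077.758) = 45.582431
Step 3 — Fn = 10.36 / 45.582431 ≈ 0.22728 (5 s.f.)

0.22728


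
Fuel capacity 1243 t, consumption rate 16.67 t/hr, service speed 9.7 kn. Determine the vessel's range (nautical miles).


Formula: endurance = fuel / rate; range = endurance * speed
Step 1 — endurance = 1243 / 16.67 = 74.5651 hours
Step 2 — range = 74.5651 * 9.7 ≈ 723.28 nautical miles (5 s.f.)

723.28 NM


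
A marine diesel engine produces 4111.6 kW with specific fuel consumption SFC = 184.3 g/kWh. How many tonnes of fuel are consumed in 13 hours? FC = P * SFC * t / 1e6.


Formula: FC (tonnes) = P * SFC * t / 1,000,000
Step 1 — P * SFC * t = 4111.6 * 184.3 * 13 = 9850982.44 g
Step 2 — FC (tonnes) = 9850982.44 / 1,000,000 ≈ 9.8510 tonnes (5 s.f.)

9.8510 tonnes


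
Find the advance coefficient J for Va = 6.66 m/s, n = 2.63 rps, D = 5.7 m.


Formula: J = Va / (n * D)
Step 1 — n * D = 2.63 * 5.7 = 14.991
Step 2 — J = 6.66 / 14.991 ≈ 0.44427 (5 s.f.)

0.44427


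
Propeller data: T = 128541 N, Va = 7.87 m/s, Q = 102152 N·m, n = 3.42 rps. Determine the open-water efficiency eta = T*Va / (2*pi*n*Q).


Formula: eta = T * Va / (2 * pi * n * Q)
Step 1 — numerator = T * Va = 128541 * 7.87 = 1011617.67
Step 2 — 2 * pi * n = 2 * pi * 3.42 = 21.488494
Step 3 — denominator = 21.488494 * 102152 = 2195092.64
Step 4 — eta = 1011617.67 / 2195092.64 ≈ 0.46085 (5 s.f.)

0.46085


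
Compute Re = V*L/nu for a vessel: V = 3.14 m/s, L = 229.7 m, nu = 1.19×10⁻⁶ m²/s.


Formula: Re = V * L / nu
Step 1 — V * L = 3.14 * 229.7 = 721.258 m^2/s
Step 2 — Re = 721.258 / 1.19e-6 = 6.06e+08

6.06e+08


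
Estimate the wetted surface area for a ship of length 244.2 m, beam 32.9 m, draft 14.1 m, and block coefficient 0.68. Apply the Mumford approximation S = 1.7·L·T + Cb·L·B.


Formula: S = 1.7*L*T + V/T with V = Cb*L*B*T, i.e. S = L * (1.7*T + Cb*B)
Step 1 — 1.7*T = 1.7 * 14.1 = 23.97 m
Step 2 — Cb*B = 0.68 * 32.9 = 22.372 m
Step 3 — 1.7*T + Cb*B = 23.97 + 22.372 = 46.342 m
Step 4 — S = 244.2 * 46.342 ≈ 11317 m^2 (5 s.f.)

11317 m^2


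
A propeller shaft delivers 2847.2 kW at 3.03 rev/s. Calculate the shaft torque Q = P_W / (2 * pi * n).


Formula: Q = P_W / (2 * pi * n)
Step 1 — P_W = 2847.2 kW * 1000 = 2847200.0 W
Step 2 — 2 * pi * n = 2 * pi * 3.03 = 19.038051
Step 3 — Q = 2847200.0 / 19.038051 ≈ 149550 N·m (5 s.f.)

149550 N·m


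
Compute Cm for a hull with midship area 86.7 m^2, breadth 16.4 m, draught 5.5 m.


Formula: Cm = Am / (B * T)
Step 1 — B * T = 16.4 * 5.5 = 90.2 m^2
Step 2 — Cm = 86.7 / 90.2 ≈ 0.96120 (5 s.f.)

0.96120


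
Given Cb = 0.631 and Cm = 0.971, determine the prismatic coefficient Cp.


Formula: Cp = Cb / Cm
Substituting: Cp = 0.631 / 0.971
Result: Cp ≈ 0.64985 (5 s.f.)

0.64985


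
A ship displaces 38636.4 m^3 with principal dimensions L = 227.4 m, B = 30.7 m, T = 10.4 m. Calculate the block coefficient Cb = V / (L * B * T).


Formula: Cb = V / (L * B * T)
Step 1 — L * B * T = 227.4 * 30.7 * 10.4 = 72604.272 m^3
Step 2 — Cb = 38636.4 / 72604.272 ≈ 0.53215 (5 s.f.)

0.53215


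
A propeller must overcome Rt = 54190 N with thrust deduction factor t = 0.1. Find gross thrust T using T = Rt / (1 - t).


Formula: T = Rt / (1 - t)
Step 1 — (1 - t) = 1 - 0.1 = 0.9
Step 2 — T = 54190 / 0.9 ≈ 60211 N (5 s.f.)

60211 N


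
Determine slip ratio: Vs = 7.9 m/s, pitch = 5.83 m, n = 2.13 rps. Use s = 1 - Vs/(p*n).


Formula: s = 1 - Vs / (p * n)
Step 1 — p * n = 5.83 * 2.13 = 12.4179
Step 2 — Vs / (p*n) = 7.9 / 12.4179 = 0.636178 (6 d.p.)
Step 3 — s = 1 - 0.636178 = 0.363822

0.363822


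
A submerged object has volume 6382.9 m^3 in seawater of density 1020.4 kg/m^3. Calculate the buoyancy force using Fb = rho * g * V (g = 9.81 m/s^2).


Formula: Fb = rho * g * V
Substituting: Fb = 1020.4 * 9.81 * 6382.9
Intermediate: 1020.4 * 9.81 = 10010.124
Result: Fb = 10010.124 * 6382.9 ≈ 63894000 N (5 s.f.)

63894000 N


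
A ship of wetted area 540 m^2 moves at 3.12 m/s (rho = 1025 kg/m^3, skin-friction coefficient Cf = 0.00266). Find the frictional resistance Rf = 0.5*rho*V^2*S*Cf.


Formula: Rf = 0.5 * rho * V^2 * S * Cf
Step 1 — V^2 = 3.12^2 = 9.7344
Step 2 — 0.5 * rho * V^2 = 0.5 * 1025 * 9.7344 = 4988.88
Step 3 — Rf = 4988.88 * 540 * 0.00266 ≈ 7166.0 N (5 s.f.)

7166.0 N


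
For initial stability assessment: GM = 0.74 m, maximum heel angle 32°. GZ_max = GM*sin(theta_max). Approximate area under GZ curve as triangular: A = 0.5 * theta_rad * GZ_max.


Formula: GZ_max = GM * sin(theta); Area = 0.5 * theta_rad * GZ_max
Step 1 — GZ_max = 0.74 * sin(32°) = 0.74 * 0.529919 = 0.39214 m
Step 2 — theta_rad = 32 * pi/180 = 0.558505 rad
Step 3 — Area = 0.5 * 0.558505 * 0.39214 ≈ 0.10951 m·rad (5 s.f.)

0.10951 m·rad


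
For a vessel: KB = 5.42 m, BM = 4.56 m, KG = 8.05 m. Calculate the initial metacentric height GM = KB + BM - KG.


Formula: GM = KB + BM - KG
Step 1 — KM = KB + BM = 5.42 + 4.56 = 9.98 m
Step 2 — GM = KM - KG = 9.98 - 8.05 = 1.93 m

1.93 m


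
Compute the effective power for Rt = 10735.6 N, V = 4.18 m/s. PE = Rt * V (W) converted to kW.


Formula: PE = Rt * V / 1000 (kW)
Step 1 — PE (W) = 10735.6 * 4.18 = 44874.808 W
Step 2 — PE (kW) = 44874.808 / 1000 ≈ 44.875 kW (5 s.f.)

44.875 kW


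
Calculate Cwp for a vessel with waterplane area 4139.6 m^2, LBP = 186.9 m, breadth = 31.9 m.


Formula: Cwp = Aw / (L * B)
Step 1 — L * B = 186.9 * 31.9 = 5962.11 m^2
Step 2 — Cwp = 4139.6 / 5962.11 ≈ 0.69432 (5 s.f.)

0.69432


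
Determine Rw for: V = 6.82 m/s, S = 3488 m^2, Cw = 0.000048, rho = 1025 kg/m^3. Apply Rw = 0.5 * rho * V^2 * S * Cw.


Formula: Rw = 0.5 * rho * V^2 * S * Cw
Step 1 — V^2 = 6.82^2 = 46.5124
Step 2 — 0.5 * rho * V^2 = 0.5 * 1025 * 46.5124 = 23837.605
Step 3 — Rw = 23837.605 * 3488 * 0.000048 ≈ 3991.0 N (5 s.f.)

3991.0 N


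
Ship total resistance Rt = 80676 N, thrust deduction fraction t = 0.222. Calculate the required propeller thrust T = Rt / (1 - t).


Formula: T = Rt / (1 - t)
Step 1 — (1 - t) = 1 - 0.222 = 0.778
Step 2 — T = 80676 / 0.778 ≈ 103700 N (5 s.f.)

103700 N


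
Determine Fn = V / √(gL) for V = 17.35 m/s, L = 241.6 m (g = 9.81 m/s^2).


Formula: Fn = V / sqrt(g * L)
Step 1 — g * L = 9.81 * 241.6 = 2370.096
Step 2 — sqrt(g * L) = sqrt(2370.096) = 48.683632
Step 3 — Fn = 17.35 / 48.683632 ≈ 0.35638 (5 s.f.)

0.35638


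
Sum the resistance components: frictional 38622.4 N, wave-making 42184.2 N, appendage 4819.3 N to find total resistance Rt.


Formula: Rt = Rf + Rw + Ra
Substituting: Rt = 38622.4 + 42184.2 + 4819.3
Result: Rt = 85625.9 N

85625.9 N


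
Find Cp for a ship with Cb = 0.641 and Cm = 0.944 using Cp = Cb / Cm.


Formula: Cp = Cb / Cm
Substituting: Cp = 0.641 / 0.944
Result: Cp ≈ 0.67903 (5 s.f.)

0.67903


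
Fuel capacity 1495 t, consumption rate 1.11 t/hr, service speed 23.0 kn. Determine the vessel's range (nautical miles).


Formula: endurance = fuel / rate; range = endurance * speed
Step 1 — endurance = 1495 / 1.11 = 1346.8468 hours
Step 2 — range = 1346.8468 * 23.0 ≈ 30977 nautical miles (5 s.f.)

30977 NM


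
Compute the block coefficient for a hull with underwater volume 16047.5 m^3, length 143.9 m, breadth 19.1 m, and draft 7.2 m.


Formula: Cb = V / (L * B * T)
Step 1 — L * B * T = 143.9 * 19.1 * 7.2 = 19789.128 m^3
Step 2 — Cb = 16047.5 / 19789.128 ≈ 0.81093 (5 s.f.)

0.81093


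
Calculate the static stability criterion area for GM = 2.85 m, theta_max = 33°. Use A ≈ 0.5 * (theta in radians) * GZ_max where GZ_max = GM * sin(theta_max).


Formula: GZ_max = GM * sin(theta); Area = 0.5 * theta_rad * GZ_max
Step 1 — GZ_max = 2.85 * sin(33°) = 2.85 * 0.544639 = 1.552221 m
Step 2 — theta_rad = 33 * pi/180 = 0.575959 rad
Step 3 — Area = 0.5 * 0.575959 * 1.552221 ≈ 0.44701 m·rad (5 s.f.)

0.44701 m·rad


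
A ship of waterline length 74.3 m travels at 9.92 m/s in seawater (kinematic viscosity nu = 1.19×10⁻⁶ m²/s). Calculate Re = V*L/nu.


Formula: Re = V * L / nu
Step 1 — V * L = 9.92 * 74.3 = 737.056 m^2/s
Step 2 — Re = 737.056 / 1.19e-6 = 6.19e+08

6.19e+08


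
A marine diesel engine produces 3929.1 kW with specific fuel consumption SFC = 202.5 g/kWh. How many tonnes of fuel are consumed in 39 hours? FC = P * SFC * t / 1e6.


Formula: FC (tonnes) = P * SFC * t / 1,000,000
Step 1 — P * SFC * t = 3929.1 * 202.5 * 39 = 31030067.25 g
Step 2 — FC (tonnes) = 31030067.25 / 1,000,000 ≈ 31.030 tonnes (5 s.f.)

31.030 tonnes


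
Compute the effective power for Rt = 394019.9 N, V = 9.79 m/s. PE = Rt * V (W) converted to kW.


Formula: PE = Rt * V / 1000 (kW)
Step 1 — PE (W) = 394019.9 * 9.79 = 3857454.821 W
Step 2 — PE (kW) = 3857454.821 / 1000 ≈ 3857.5 kW (5 s.f.)

3857.5 kW


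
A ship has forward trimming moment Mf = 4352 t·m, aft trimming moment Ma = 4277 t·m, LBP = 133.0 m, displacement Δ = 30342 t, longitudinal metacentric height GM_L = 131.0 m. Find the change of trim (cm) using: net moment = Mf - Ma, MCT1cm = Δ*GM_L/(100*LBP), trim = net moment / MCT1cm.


Formula: net trimming moment = Mf - Ma; MCT1cm = Δ*GM_L/(100*LBP); trim = net moment / MCT1cm
Step 1 — net trimming moment = 4352 - 4277 = 75 t·m
Step 2 — MCT1cm = 30342 * 131.0 / (100 * 133.0) = 298.8573 t·m/cm
Step 3 — trim = 75 / 298.8573 ≈ 0.25096 cm (5 s.f.)

0.25096 cm


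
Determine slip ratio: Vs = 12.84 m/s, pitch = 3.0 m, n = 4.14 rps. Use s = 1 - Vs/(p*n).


Formula: s = 1 - Vs / (p * n)
Step 1 — p * n = 3.0 * 4.14 = 12.42
Step 2 — Vs / (p*n) = 12.84 / 12.42 = 1.033816 (6 d.p.)
Step 3 — s = 1 - 1.033816 = -0.033816

-0.033816


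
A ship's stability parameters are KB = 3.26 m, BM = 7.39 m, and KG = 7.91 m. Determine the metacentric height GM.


Formula: GM = KB + BM - KG
Step 1 — KM = KB + BM = 3.26 + 7.39 = 10.65 m
Step 2 — GM = KM - KG = 10.65 - 7.91 = 2.74 m

2.74 m


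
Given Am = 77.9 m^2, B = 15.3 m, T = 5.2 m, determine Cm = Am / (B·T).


Formula: Cm = Am / (B * T)
Step 1 — B * T = 15.3 * 5.2 = 79.56 m^2
Step 2 — Cm = 77.9 / 79.56 ≈ 0.97914 (5 s.f.)

0.97914


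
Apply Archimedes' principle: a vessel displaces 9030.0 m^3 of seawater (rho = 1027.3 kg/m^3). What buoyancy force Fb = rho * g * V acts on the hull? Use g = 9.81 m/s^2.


Formula: Fb = rho * g * V
Substituting: Fb = 1027.3 * 9.81 * 9030.0
Intermediate: 1027.3 * 9.81 = 10077.813
Result: Fb = 10077.813 * 9030.0 ≈ 91003000 N (5 s.f.)

91003000 N


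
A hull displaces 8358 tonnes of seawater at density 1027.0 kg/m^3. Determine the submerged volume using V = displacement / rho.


Formula: V = mass / rho
Step 1 — convert tonnes to kg: 8358 t * 1000 = 8358000 kg
Step 2 — V = 8358000 / 1027.0 ≈ 8138.3 m^3 (5 s.f.)

8138.3 m^3


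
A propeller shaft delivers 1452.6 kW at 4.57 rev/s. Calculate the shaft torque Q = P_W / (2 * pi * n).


Formula: Q = P_W / (2 * pi * n)
Step 1 — P_W = 1452.6 kW * 1000 = 1452600.0 W
Step 2 — 2 * pi * n = 2 * pi * 4.57 = 28.714157
Step 3 — Q = 1452600.0 / 28.714157 ≈ 50588 N·m (5 s.f.)

50588 N·m


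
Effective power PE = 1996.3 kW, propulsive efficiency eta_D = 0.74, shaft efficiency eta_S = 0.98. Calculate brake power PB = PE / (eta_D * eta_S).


Formula: PB = PE / (eta_D * eta_S)
Step 1 — combined efficiency = eta_D * eta_S = 0.74 * 0.98 = 0.7252
Step 2 — PB = 1996.3 / 0.7252 ≈ 2752.8 kW (5 s.f.)

2752.8 kW


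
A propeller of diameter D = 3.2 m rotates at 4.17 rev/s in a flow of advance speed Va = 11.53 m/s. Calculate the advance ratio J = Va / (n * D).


Formula: J = Va / (n * D)
Step 1 — n * D = 4.17 * 3.2 = 13.344
Step 2 — J = 11.53 / 13.344 ≈ 0.86406 (5 s.f.)

0.86406


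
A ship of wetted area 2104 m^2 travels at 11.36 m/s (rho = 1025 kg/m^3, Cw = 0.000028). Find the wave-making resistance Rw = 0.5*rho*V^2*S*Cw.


Formula: Rw = 0.5 * rho * V^2 * S * Cw
Step 1 — V^2 = 11.36^2 = 129.0496
Step 2 — 0.5 * rho * V^2 = 0.5 * 1025 * 129.0496 = 66137.92
Step 3 — Rw = 66137.92 * 2104 * 0.000028 ≈ 3896.3 N (5 s.f.)

3896.3 N


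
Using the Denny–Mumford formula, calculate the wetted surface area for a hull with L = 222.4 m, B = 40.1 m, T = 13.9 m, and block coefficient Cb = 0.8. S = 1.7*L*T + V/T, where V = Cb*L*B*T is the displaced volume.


Formula: S = 1.7*L*T + V/T with V = Cb*L*B*T, i.e. S = L * (1.7*T + Cb*B)
Step 1 — 1.7*T = 1.7 * 13.9 = 23.63 m
Step 2 — Cb*B = 0.8 * 40.1 = 32.08 m
Step 3 — 1.7*T + Cb*B = 23.63 + 32.08 = 55.71 m
Step 4 — S = 222.4 * 55.71 ≈ 12390 m^2 (5 s.f.)

12390 m^2


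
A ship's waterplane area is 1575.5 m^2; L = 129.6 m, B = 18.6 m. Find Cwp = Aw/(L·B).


Formula: Cwp = Aw / (L * B)
Step 1 — L * B = 129.6 * 18.6 = 2410.56 m^2
Step 2 — Cwp = 1575.5 / 2410.56 ≈ 0.65358 (5 s.f.)

0.65358


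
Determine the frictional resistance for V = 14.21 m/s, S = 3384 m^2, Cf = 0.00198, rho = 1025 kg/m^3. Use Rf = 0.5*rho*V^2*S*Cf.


Formula: Rf = 0.5 * rho * V^2 * S * Cf
Step 1 — V^2 = 14.21^2 = 201.9241
Step 2 — 0.5 * rho * V^2 = 0.5 * 1025 * 201.9241 = 103486.10125
Step 3 — Rf = 103486.10125 * 3384 * 0.00198 ≈ 693390 N (5 s.f.)

693390 N


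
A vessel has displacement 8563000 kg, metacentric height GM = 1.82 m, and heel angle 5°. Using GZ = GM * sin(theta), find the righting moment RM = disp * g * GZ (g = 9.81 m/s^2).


Formula: GZ = GM * sin(theta); RM = disp * g * GZ
Step 1 — GZ = 1.82 * sin(5°) = 1.82 * 0.087156 = 0.158624 m
Step 2 — RM = 8563000 * 9.81 * 0.158624 ≈ 13325000 N·m (5 s.f.)

13325000 N·m


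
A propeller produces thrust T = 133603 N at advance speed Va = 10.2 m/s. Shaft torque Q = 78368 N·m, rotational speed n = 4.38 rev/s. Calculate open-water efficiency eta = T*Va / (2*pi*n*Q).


Formula: eta = T * Va / (2 * pi * n * Q)
Step 1 — numerator = T * Va = 133603 * 10.2 = 1362750.6
Step 2 — 2 * pi * n = 2 * pi * 4.38 = 27.520352
Step 3 — denominator = 27.520352 * 78368 = 2156714.95
Step 4 — eta = 1362750.6 / 2156714.95 ≈ 0.63186 (5 s.f.)

0.63186


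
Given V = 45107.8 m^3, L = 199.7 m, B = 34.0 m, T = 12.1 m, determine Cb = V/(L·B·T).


Formula: Cb = V / (L * B * T)
Step 1 — L * B * T = 199.7 * 34.0 * 12.1 = 82156.58 m^3
Step 2 — Cb = 45107.8 / 82156.58 ≈ 0.54905 (5 s.f.)

0.54905


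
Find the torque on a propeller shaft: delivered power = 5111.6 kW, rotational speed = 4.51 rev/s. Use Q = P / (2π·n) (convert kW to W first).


Formula: Q = P_W / (2 * pi * n)
Step 1 — P_W = 5111.6 kW * 1000 = 5111600.0 W
Step 2 — 2 * pi * n = 2 * pi * 4.51 = 28.337166
Step 3 — Q = 5111600.0 / 28.337166 ≈ 180390 N·m (5 s.f.)

180390 N·m


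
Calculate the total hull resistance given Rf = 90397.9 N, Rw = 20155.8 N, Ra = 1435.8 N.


Formula: Rt = Rf + Rw + Ra
Substituting: Rt = 90397.9 + 20155.8 + 1435.8
Result: Rt = 111989.5 N

111989.5 N


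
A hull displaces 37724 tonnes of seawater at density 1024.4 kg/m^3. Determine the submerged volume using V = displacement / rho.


Formula: V = mass / rho
Step 1 — convert tonnes to kg: 37724 t * 1000 = 37724000 kg
Step 2 — V = 37724000 / 1024.4 ≈ 36825 m^3 (5 s.f.)

36825 m^3


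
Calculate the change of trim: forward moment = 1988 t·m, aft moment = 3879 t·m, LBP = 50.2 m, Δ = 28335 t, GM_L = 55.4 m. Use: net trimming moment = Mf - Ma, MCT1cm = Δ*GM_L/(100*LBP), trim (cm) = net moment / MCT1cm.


Formula: net trimming moment = Mf - Ma; MCT1cm = Δ*GM_L/(100*LBP); trim = net moment / MCT1cm
Step 1 — net trimming moment = 1988 - 3879 = -1891 t·m
Step 2 — MCT1cm = 28335 * 55.4 / (100 * 50.2) = 312.701 t·m/cm
Step 3 — trim = -1891 / 312.701 ≈ -6.0473 cm (5 s.f.)

-6.0473 cm


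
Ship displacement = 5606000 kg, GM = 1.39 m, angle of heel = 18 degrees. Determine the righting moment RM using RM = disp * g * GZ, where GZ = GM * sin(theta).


Formula: GZ = GM * sin(theta); RM = disp * g * GZ
Step 1 — GZ = 1.39 * sin(18°) = 1.39 * 0.309017 = 0.429534 m
Step 2 — RM = 5606000 * 9.81 * 0.429534 ≈ 23622000 N·m (5 s.f.)

23622000 N·m


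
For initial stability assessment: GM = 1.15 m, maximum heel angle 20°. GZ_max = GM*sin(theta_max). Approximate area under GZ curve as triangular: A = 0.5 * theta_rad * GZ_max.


Formula: GZ_max = GM * sin(theta); Area = 0.5 * theta_rad * GZ_max
Step 1 — GZ_max = 1.15 * sin(20°) = 1.15 * 0.34202 = 0.393323 m
Step 2 — theta_rad = 20 * pi/180 = 0.349066 rad
Step 3 — Area = 0.5 * 0.349066 * 0.393323 ≈ 0.068648 m·rad (5 s.f.)

0.068648 m·rad


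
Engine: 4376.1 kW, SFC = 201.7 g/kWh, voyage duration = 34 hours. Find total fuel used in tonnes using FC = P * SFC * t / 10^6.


Formula: FC (tonnes) = P * SFC * t / 1,000,000
Step 1 — P * SFC * t = 4376.1 * 201.7 * 34 = 30010418.58 g
Step 2 — FC (tonnes) = 30010418.58 / 1,000,000 ≈ 30.010 tonnes (5 s.f.)

30.010 tonnes


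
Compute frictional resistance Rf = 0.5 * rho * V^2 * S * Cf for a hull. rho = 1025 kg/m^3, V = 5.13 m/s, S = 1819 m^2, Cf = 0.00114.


Formula: Rf = 0.5 * rho * V^2 * S * Cf
Step 1 — V^2 = 5.13^2 = 26.3169
Step 2 — 0.5 * rho * V^2 = 0.5 * 1025 * 26.3169 = 13487.41125
Step 3 — Rf = 13487.41125 * 1819 * 0.00114 ≈ 27968 N (5 s.f.)

27968 N


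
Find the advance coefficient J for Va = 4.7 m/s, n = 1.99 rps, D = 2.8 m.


Formula: J = Va / (n * D)
Step 1 — n * D = 1.99 * 2.8 = 5.572
Step 2 — J = 4.7 / 5.572 ≈ 0.84350 (5 s.f.)

0.84350


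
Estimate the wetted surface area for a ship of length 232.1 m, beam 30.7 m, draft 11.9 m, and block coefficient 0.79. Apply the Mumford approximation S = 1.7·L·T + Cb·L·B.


Formula: S = 1.7*L*T + V/T with V = Cb*L*B*T, i.e. S = L * (1.7*T + Cb*B)
Step 1 — 1.7*T = 1.7 * 11.9 = 20.23 m
Step 2 — Cb*B = 0.79 * 30.7 = 24.253 m
Step 3 — 1.7*T + Cb*B = 20.23 + 24.253 = 44.483 m
Step 4 — S = 232.1 * 44.483 ≈ 10325 m^2 (5 s.f.)

10325 m^2


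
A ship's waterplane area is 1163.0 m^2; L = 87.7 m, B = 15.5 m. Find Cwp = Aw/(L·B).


Formula: Cwp = Aw / (L * B)
Step 1 — L * B = 87.7 * 15.5 = 1359.35 m^2
Step 2 — Cwp = 1163.0 / 1359.35 ≈ 0.85556 (5 s.f.)

0.85556


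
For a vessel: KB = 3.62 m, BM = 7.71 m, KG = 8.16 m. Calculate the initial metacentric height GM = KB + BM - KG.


Formula: GM = KB + BM - KG
Step 1 — KM = KB + BM = 3.62 + 7.71 = 11.33 m
Step 2 — GM = KM - KG = 11.33 - 8.16 = 3.17 m

3.17 m


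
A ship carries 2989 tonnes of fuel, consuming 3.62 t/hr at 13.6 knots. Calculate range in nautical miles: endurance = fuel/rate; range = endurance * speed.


Formula: endurance = fuel / rate; range = endurance * speed
Step 1 — endurance = 2989 / 3.62 = 825.6906 hours
Step 2 — range = 825.6906 * 13.6 ≈ 11229 nautical miles (5 s.f.)

11229 NM


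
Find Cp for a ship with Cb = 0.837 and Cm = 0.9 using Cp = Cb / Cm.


Formula: Cp = Cb / Cm
Substituting: Cp = 0.837 / 0.9
Result: Cp ≈ 0.93000 (5 s.f.)

0.93000


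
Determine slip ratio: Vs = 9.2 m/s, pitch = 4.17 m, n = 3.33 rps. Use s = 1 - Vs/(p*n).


Formula: s = 1 - Vs / (p * n)
Step 1 — p * n = 4.17 * 3.33 = 13.8861
Step 2 — Vs / (p*n) = 9.2 / 13.8861 = 0.662533 (6 d.p.)
Step 3 — s = 1 - 0.662533 = 0.337467

0.337467


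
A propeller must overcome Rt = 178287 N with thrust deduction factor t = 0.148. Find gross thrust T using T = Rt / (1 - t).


Formula: T = Rt / (1 - t)
Step 1 — (1 - t) = 1 - 0.148 = 0.852
Step 2 — T = 178287 / 0.852 ≈ 209260 N (5 s.f.)

209260 N


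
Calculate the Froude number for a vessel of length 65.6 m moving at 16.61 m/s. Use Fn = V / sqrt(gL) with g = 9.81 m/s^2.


Formula: Fn = V / sqrt(g * L)
Step 1 — g * L = 9.81 * 65.6 = 643.536
Step 2 — sqrt(g * L) = sqrt(643.536) = 25.368011
Step 3 — Fn = 16.61 / 25.368011 ≈ 0.65476 (5 s.f.)

0.65476


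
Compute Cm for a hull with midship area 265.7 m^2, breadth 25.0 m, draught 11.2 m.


Formula: Cm = Am / (B * T)
Step 1 — B * T = 25.0 * 11.2 = 280.0 m^2
Step 2 — Cm = 265.7 / 280.0 ≈ 0.94893 (5 s.f.)

0.94893


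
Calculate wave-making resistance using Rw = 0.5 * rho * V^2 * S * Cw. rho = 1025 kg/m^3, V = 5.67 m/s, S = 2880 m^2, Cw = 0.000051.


Formula: Rw = 0.5 * rho * V^2 * S * Cw
Step 1 — V^2 = 5.67^2 = 32.1489
Step 2 — 0.5 * rho * V^2 = 0.5 * 1025 * 32.1489 = 16476.31125
Step 3 — Rw = 16476.31125 * 2880 * 0.000051 ≈ 2420.0 N (5 s.f.)

2420.0 N


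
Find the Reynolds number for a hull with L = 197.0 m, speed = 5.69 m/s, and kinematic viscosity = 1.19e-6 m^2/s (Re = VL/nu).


Formula: Re = V * L / nu
Step 1 — V * L = 5.69 * 197.0 = 1120.93 m^2/s
Step 2 — Re = 1120.93 / 1.19e-6 = 9.42e+08

9.42e+08


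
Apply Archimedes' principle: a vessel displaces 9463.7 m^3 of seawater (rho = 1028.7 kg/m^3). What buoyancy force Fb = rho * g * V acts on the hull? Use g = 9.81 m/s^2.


Formula: Fb = rho * g * V
Substituting: Fb = 1028.7 * 9.81 * 9463.7
Intermediate: 1028.7 * 9.81 = 10091.547
Result: Fb = 10091.547 * 9463.7 ≈ 95503000 N (5 s.f.)

95503000 N


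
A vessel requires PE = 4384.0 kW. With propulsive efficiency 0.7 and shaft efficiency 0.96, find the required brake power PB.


Formula: PB = PE / (eta_D * eta_S)
Step 1 — combined efficiency = eta_D * eta_S = 0.7 * 0.96 = 0.672
Step 2 — PB = 4384.0 / 0.672 ≈ 6523.8 kW (5 s.f.)

6523.8 kW


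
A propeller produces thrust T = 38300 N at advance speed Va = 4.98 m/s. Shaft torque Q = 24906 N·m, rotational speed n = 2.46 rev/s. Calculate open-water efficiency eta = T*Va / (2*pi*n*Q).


Formula: eta = T * Va / (2 * pi * n * Q)
Step 1 — numerator = T * Va = 38300 * 4.98 = 190734.0
Step 2 — 2 * pi * n = 2 * pi * 2.46 = 15.456636
Step 3 — denominator = 15.456636 * 24906 = 384962.98
Step 4 — eta = 190734.0 / 384962.98 ≈ 0.49546 (5 s.f.)

0.49546


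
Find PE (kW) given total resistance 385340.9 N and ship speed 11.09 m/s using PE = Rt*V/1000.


Formula: PE = Rt * V / 1000 (kW)
Step 1 — PE (W) = 385340.9 * 11.09 = 4273430.581 W
Step 2 — PE (kW) = 4273430.581 / 1000 ≈ 4273.4 kW (5 s.f.)

4273.4 kW


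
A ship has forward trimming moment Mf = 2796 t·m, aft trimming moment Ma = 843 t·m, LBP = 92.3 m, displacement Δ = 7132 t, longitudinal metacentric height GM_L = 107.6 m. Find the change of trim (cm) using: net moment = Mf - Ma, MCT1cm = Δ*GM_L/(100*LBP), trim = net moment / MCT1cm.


Formula: net trimming moment = Mf - Ma; MCT1cm = Δ*GM_L/(100*LBP); trim = net moment / MCT1cm
Step 1 — net trimming moment = 2796 - 843 = 1953 t·m
Step 2 — MCT1cm = 7132 * 107.6 / (100 * 92.3) = 83.1423 t·m/cm
Step 3 — trim = 1953 / 83.1423 ≈ 23.490 cm (5 s.f.)

23.490 cm


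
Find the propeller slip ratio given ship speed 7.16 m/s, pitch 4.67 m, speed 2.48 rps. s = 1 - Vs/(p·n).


Formula: s = 1 - Vs / (p * n)
Step 1 — p * n = 4.67 * 2.48 = 11.5816
Step 2 — Vs / (p*n) = 7.16 / 11.5816 = 0.618222 (6 d.p.)
Step 3 — s = 1 - 0.618222 = 0.381778

0.381778


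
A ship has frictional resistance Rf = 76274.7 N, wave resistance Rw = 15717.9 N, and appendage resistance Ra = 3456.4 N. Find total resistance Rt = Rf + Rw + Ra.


Formula: Rt = Rf + Rw + Ra
Substituting: Rt = 76274.7 + 15717.9 + 3456.4
Result: Rt = 95449.0 N

95449.0 N
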